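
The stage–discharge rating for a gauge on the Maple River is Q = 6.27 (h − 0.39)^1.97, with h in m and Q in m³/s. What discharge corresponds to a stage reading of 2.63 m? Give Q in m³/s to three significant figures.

Q = 6.27 × (2.63 − 0.39)^1.97 = 6.27 × 2.24^1.97 = 30.71 m³/s

30.7 m³/s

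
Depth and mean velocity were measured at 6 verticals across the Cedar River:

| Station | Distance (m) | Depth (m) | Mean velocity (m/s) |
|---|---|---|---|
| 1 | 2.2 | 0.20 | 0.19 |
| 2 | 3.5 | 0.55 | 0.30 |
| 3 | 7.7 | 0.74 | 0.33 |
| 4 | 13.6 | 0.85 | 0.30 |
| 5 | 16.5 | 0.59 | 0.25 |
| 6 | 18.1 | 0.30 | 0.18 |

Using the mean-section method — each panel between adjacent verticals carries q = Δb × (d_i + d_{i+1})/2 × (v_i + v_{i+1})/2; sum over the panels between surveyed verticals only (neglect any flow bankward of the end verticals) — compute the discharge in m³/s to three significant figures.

Panel 1-2: Δb = 1.3 m, d̄ = (0.20+0.55)/2 = 0.375, v̄ = (0.19+0.30)/2 = 0.245 → q = 1.3×0.375×0.245 = 0.1194 m³/s
Panel 2-3: Δb = 4.2 m, d̄ = (0.55+0.74)/2 = 0.645, v̄ = (0.30+0.33)/2 = 0.315 → q = 4.2×0.645×0.315 = 0.8533 m³/s
Panel 3-4: Δb = 5.9 m, d̄ = (0.74+0.85)/2 = 0.795, v̄ = (0.33+0.30)/2 = 0.315 → q = 5.9×0.795×0.315 = 1.478 m³/s
Panel 4-5: Δb = 2.9 m, d̄ = (0.85+0.59)/2 = 0.72, v̄ = (0.30+0.25)/2 = 0.275 → q = 2.9×0.72×0.275 = 0.5742 m³/s
Panel 5-6: Δb = 1.6 m, d̄ = (0.59+0.30)/2 = 0.445, v̄ = (0.25+0.18)/2 = 0.215 → q = 1.6×0.445×0.215 = 0.1531 m³/s
Q = Σ q = 3.178 m³/s

3.18 m³/s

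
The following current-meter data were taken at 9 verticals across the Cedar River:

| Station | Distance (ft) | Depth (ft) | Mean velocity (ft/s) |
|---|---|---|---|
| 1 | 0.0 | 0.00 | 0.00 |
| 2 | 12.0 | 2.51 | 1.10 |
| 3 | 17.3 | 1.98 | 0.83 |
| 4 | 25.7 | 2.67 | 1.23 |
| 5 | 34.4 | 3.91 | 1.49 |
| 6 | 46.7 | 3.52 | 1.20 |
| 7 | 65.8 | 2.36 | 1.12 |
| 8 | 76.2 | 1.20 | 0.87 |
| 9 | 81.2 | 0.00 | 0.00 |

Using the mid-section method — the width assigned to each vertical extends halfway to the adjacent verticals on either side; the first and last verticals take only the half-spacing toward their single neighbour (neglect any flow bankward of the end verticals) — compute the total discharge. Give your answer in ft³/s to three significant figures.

w_2 = (17.3 − 0.0)/2 = 8.65 ft; q_2 = 1.10 × 2.51 × 8.65 = 23.88 ft³/s
w_3 = (25.7 − 12.0)/2 = 6.85 ft; q_3 = 0.83 × 1.98 × 6.85 = 11.26 ft³/s
w_4 = (34.4 − 17.3)/2 = 8.55 ft; q_4 = 1.23 × 2.67 × 8.55 = 28.08 ft³/s
w_5 = (46.7 − 25.7)/2 = 10.5 ft; q_5 = 1.49 × 3.91 × 10.5 = 61.17 ft³/s
w_6 = (65.8 − 34.4)/2 = 15.7 ft; q_6 = 1.20 × 3.52 × 15.7 = 66.32 ft³/s
w_7 = (76.2 − 46.7)/2 = 14.75 ft; q_7 = 1.12 × 2.36 × 14.75 = 38.99 ft³/s
w_8 = (81.2 − 65.8)/2 = 7.7 ft; q_8 = 0.87 × 1.20 × 7.7 = 8.039 ft³/s
Stations 1, 9 contribute zero (depth or velocity is 0).
Q = Σ qᵢ = 237.7 ft³/s

238 ft³/s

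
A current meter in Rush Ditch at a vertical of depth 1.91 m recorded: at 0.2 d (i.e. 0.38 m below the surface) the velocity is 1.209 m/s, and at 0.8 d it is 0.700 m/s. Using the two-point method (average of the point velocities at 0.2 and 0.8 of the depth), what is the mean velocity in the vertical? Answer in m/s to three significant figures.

0.955 m/s

v̄ = (1.209 + 0.700) / 2 = 0.9545 m/s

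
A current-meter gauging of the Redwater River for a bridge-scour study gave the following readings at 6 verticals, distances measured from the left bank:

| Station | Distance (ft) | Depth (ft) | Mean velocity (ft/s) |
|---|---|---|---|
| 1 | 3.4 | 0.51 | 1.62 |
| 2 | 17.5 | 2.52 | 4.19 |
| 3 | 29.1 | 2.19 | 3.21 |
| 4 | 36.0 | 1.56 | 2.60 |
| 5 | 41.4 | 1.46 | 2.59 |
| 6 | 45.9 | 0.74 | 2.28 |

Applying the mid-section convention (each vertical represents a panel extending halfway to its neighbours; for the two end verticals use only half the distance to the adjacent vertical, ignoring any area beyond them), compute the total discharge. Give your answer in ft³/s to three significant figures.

w_1 = (17.5 − 3.4)/2 = 7.05 ft; q_1 = 1.62 × 0.51 × 7.05 = 5.825 ft³/s
w_2 = (29.1 − 3.4)/2 = 12.85 ft; q_2 = 4.19 × 2.52 × 12.85 = 135.7 ft³/s
w_3 = (36.0 − 17.5)/2 = 9.25 ft; q_3 = 3.21 × 2.19 × 9.25 = 65.03 ft³/s
w_4 = (41.4 − 29.1)/2 = 6.15 ft; q_4 = 2.60 × 1.56 × 6.15 = 24.94 ft³/s
w_5 = (45.9 − 36.0)/2 = 4.95 ft; q_5 = 2.59 × 1.46 × 4.95 = 18.72 ft³/s
w_6 = (45.9 − 41.4)/2 = 2.25 ft; q_6 = 2.28 × 0.74 × 2.25 = 3.796 ft³/s
Q = Σ qᵢ = 254.0 ft³/s

254 ft³/s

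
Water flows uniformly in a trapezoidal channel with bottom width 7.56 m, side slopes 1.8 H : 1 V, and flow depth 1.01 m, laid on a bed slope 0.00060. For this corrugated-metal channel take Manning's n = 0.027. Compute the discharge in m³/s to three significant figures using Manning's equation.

7.46 m³/s

A = (b + z·y)·y = (7.56 + 1.8×1.01)×1.01 = 9.472 m²
P = b + 2y√(1+z²) = 7.56 + 2×1.01×√(1+1.8²) = 11.72 m
R = A/P = 9.472/11.72 = 0.8082 m
Q = (1/n)·A·R^(2/3)·S^(1/2) = (1/0.027) × 9.472 × 0.8082^(2/3) × 0.00060^(1/2) = 7.456 m³/s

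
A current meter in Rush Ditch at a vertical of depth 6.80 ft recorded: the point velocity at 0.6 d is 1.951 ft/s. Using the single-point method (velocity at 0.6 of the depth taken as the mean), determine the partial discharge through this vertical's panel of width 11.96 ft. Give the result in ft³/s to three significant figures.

159 ft³/s

v̄ = v₀.₆ = 1.951 ft/s
q = v̄ × d × w = 1.951 × 6.80 × 11.96 = 158.7 ft³/s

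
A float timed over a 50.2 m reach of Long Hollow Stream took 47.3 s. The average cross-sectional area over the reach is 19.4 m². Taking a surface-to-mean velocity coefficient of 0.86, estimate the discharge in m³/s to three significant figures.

17.7 m³/s

v_surface = L / t̄ = 50.2 / 47.3 = 1.061 m/s
v_mean = 0.86 × 1.061 = 0.9127 m/s
Q = A × v_mean = 19.4 × 0.9127 = 17.71 m³/s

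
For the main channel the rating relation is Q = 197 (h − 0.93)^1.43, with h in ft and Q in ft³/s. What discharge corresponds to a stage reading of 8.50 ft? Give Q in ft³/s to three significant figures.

Q = 197 × (8.50 − 0.93)^1.43 = 197 × 7.57^1.43 = 3561 ft³/s

3560 ft³/s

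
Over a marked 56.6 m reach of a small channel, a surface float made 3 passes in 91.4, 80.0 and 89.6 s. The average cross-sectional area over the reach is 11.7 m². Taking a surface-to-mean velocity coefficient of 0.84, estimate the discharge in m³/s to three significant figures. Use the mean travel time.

6.39 m³/s

t̄ = (91.4 + 80.0 + 89.6) / 3 = 87 s
v_surface = L / t̄ = 56.6 / 87 = 0.6506 m/s
v_mean = 0.84 × 0.6506 = 0.5465 m/s
Q = A × v_mean = 11.7 × 0.5465 = 6.394 m³/s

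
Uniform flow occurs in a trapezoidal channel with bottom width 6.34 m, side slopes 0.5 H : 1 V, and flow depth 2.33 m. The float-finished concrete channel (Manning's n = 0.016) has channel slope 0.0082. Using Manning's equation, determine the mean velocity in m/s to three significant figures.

A = (b + z·y)·y = (6.34 + 0.5×2.33)×2.33 = 17.49 m²
P = b + 2y√(1+z²) = 6.34 + 2×2.33×√(1+0.5²) = 11.55 m
R = A/P = 17.49/11.55 = 1.514 m
Q = (1/n)·A·R^(2/3)·S^(1/2) = (1/0.016) × 17.49 × 1.514^(2/3) × 0.0082^(1/2) = 130.5 m³/s
V = Q/A = 130.5/17.49 = 7.462 m/s

7.46 m/s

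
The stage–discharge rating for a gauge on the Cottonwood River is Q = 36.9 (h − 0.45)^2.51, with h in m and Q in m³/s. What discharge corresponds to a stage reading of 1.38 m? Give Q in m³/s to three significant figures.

30.8 m³/s

Q = 36.9 × (1.38 − 0.45)^2.51 = 36.9 × 0.93^2.51 = 30.76 m³/s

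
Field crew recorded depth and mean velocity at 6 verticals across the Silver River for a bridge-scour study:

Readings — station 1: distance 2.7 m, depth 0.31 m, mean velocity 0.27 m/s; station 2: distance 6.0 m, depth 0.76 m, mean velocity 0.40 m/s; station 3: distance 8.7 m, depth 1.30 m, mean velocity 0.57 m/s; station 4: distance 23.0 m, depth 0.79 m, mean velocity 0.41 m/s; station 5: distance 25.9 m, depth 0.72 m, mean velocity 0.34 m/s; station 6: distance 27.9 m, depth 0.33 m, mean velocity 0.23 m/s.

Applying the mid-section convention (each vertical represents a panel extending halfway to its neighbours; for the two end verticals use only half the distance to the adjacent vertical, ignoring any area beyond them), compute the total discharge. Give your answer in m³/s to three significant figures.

w_1 = (6.0 − 2.7)/2 = 1.65 m; q_1 = 0.27 × 0.31 × 1.65 = 0.1381 m³/s
w_2 = (8.7 − 2.7)/2 = 3 m; q_2 = 0.40 × 0.76 × 3 = 0.9120 m³/s
w_3 = (23.0 − 6.0)/2 = 8.5 m; q_3 = 0.57 × 1.30 × 8.5 = 6.299 m³/s
w_4 = (25.9 − 8.7)/2 = 8.6 m; q_4 = 0.41 × 0.79 × 8.6 = 2.786 m³/s
w_5 = (27.9 − 23.0)/2 = 2.45 m; q_5 = 0.34 × 0.72 × 2.45 = 0.5998 m³/s
w_6 = (27.9 − 25.9)/2 = 1 m; q_6 = 0.23 × 0.33 × 1 = 0.07590 m³/s
Q = Σ qᵢ = 10.81 m³/s

10.8 m³/s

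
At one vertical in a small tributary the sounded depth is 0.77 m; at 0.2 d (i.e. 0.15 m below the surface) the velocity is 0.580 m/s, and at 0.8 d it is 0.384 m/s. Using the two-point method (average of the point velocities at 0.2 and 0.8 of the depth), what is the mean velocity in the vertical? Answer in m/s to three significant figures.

v̄ = (0.580 + 0.384) / 2 = 0.4820 m/s

0.482 m/s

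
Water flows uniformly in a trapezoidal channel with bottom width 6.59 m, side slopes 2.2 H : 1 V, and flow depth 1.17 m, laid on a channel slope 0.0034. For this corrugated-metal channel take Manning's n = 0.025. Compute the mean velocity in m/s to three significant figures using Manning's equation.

A = (b + z·y)·y = (6.59 + 2.2×1.17)×1.17 = 10.72 m²
P = b + 2y√(1+z²) = 6.59 + 2×1.17×√(1+2.2²) = 12.24 m
R = A/P = 10.72/12.24 = 0.8756 m
Q = (1/n)·A·R^(2/3)·S^(1/2) = (1/0.025) × 10.72 × 0.8756^(2/3) × 0.0034^(1/2) = 22.89 m³/s
V = Q/A = 22.89/10.72 = 2.135 m/s

2.13 m/s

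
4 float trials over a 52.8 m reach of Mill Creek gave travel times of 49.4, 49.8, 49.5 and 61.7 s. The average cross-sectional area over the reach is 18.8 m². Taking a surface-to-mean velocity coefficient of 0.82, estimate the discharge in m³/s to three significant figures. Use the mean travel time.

t̄ = (49.4 + 49.8 + 49.5 + 61.7) / 4 = 52.6 s
v_surface = L / t̄ = 52.8 / 52.6 = 1.004 m/s
v_mean = 0.82 × 1.004 = 0.8231 m/s
Q = A × v_mean = 18.8 × 0.8231 = 15.47 m³/s

15.5 m³/s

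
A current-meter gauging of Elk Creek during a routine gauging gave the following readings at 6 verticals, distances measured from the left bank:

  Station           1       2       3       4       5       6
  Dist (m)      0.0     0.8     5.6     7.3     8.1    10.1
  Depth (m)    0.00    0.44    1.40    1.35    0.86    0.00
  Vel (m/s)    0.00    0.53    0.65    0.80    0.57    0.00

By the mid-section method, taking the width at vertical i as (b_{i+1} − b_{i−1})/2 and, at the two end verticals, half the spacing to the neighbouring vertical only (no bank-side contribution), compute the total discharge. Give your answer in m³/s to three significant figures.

5.65 m³/s

w_2 = (5.6 − 0.0)/2 = 2.8 m; q_2 = 0.53 × 0.44 × 2.8 = 0.6530 m³/s
w_3 = (7.3 − 0.8)/2 = 3.25 m; q_3 = 0.65 × 1.40 × 3.25 = 2.958 m³/s
w_4 = (8.1 − 5.6)/2 = 1.25 m; q_4 = 0.80 × 1.35 × 1.25 = 1.350 m³/s
w_5 = (10.1 − 7.3)/2 = 1.4 m; q_5 = 0.57 × 0.86 × 1.4 = 0.6863 m³/s
Stations 1, 6 contribute zero (depth or velocity is 0).
Q = Σ qᵢ = 5.647 m³/s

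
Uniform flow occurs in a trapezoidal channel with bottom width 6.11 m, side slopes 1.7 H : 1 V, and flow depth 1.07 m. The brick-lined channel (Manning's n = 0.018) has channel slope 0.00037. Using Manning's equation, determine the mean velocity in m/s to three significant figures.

A = (b + z·y)·y = (6.11 + 1.7×1.07)×1.07 = 8.484 m²
P = b + 2y√(1+z²) = 6.11 + 2×1.07×√(1+1.7²) = 10.33 m
R = A/P = 8.484/10.33 = 0.8212 m
Q = (1/n)·A·R^(2/3)·S^(1/2) = (1/0.018) × 8.484 × 0.8212^(2/3) × 0.00037^(1/2) = 7.951 m³/s
V = Q/A = 7.951/8.484 = 0.9371 m/s

0.937 m/s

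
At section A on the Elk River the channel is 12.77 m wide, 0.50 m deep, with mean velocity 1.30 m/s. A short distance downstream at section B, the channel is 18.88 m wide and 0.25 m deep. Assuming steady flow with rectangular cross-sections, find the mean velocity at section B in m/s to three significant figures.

1.76 m/s

Q = A₁V₁ = (12.77×0.50) × 1.30 = 8.301 m³/s
A₂ = 18.88 × 0.25 = 4.720 m²
V₂ = Q/A₂ = 8.301/4.720 = 1.759 m/s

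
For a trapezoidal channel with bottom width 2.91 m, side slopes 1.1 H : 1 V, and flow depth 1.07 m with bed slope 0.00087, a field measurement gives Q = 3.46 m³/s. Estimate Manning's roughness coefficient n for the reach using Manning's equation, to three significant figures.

0.0299

A = (b + z·y)·y = (2.91 + 1.1×1.07)×1.07 = 4.373 m²
P = b + 2y√(1+z²) = 2.91 + 2×1.07×√(1+1.1²) = 6.091 m
R = A/P = 4.373/6.091 = 0.7179 m
n = (1/Q)·A·R^(2/3)·S^(1/2) = (1/3.46) × 4.373 × 0.8018 × 0.02950 = 0.02989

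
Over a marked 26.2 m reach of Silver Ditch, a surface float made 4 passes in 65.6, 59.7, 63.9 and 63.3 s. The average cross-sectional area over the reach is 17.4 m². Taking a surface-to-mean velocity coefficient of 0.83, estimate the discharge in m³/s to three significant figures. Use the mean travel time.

5.99 m³/s

t̄ = (65.6 + 59.7 + 63.9 + 63.3) / 4 = 63.125 s
v_surface = L / t̄ = 26.2 / 63.125 = 0.4150 m/s
v_mean = 0.83 × 0.4150 = 0.3445 m/s
Q = A × v_mean = 17.4 × 0.3445 = 5.994 m³/s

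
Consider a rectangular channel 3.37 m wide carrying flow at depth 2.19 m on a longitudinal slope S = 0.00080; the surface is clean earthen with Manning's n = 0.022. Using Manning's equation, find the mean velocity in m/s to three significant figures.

1.24 m/s

A = b·y = 3.37 × 2.19 = 7.380 m²
P = b + 2y = 3.37 + 2×2.19 = 7.750 m
R = A/P = 7.380/7.750 = 0.9523 m
Q = (1/n)·A·R^(2/3)·S^(1/2) = (1/0.022) × 7.380 × 0.9523^(2/3) × 0.00080^(1/2) = 9.184 m³/s
V = Q/A = 9.184/7.380 = 1.244 m/s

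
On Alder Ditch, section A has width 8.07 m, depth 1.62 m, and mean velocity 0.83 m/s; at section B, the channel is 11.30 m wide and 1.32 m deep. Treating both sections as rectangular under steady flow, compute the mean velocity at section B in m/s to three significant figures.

Q = A₁V₁ = (8.07×1.62) × 0.83 = 10.85 m³/s
A₂ = 11.30 × 1.32 = 14.92 m²
V₂ = Q/A₂ = 10.85/14.92 = 0.7275 m/s

0.727 m/s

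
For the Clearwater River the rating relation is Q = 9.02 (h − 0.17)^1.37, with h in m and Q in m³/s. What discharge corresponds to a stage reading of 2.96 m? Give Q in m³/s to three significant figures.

Q = 9.02 × (2.96 − 0.17)^1.37 = 9.02 × 2.79^1.37 = 36.79 m³/s

36.8 m³/s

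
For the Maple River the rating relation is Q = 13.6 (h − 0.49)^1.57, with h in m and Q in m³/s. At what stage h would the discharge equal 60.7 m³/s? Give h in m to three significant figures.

h − h₀ = (Q/C)^(1/b) = (60.7/13.6)^(1/1.57) = 2.593 m
h = 0.49 + 2.593 = 3.083 m

3.08 m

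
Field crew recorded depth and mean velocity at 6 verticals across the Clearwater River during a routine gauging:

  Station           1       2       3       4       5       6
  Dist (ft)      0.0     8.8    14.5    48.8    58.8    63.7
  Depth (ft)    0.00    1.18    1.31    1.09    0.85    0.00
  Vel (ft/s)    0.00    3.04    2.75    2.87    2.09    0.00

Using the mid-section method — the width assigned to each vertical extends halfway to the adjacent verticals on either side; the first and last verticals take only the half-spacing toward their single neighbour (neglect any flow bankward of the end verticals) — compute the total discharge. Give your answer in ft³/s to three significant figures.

w_2 = (14.5 − 0.0)/2 = 7.25 ft; q_2 = 3.04 × 1.18 × 7.25 = 26.01 ft³/s
w_3 = (48.8 − 8.8)/2 = 20 ft; q_3 = 2.75 × 1.31 × 20 = 72.05 ft³/s
w_4 = (58.8 − 14.5)/2 = 22.15 ft; q_4 = 2.87 × 1.09 × 22.15 = 69.29 ft³/s
w_5 = (63.7 − 48.8)/2 = 7.45 ft; q_5 = 2.09 × 0.85 × 7.45 = 13.23 ft³/s
Stations 1, 6 contribute zero (depth or velocity is 0).
Q = Σ qᵢ = 180.6 ft³/s

181 ft³/s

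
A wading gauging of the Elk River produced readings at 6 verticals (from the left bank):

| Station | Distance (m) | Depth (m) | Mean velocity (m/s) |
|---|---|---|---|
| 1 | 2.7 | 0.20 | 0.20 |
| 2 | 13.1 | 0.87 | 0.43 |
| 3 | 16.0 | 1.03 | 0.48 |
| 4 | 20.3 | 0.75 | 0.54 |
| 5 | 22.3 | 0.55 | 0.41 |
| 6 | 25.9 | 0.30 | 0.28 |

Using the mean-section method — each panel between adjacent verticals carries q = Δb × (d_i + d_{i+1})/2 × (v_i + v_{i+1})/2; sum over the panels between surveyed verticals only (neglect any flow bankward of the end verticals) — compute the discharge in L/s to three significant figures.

6100 L/s

Panel 1-2: Δb = 10.4 m, d̄ = (0.20+0.87)/2 = 0.535, v̄ = (0.20+0.43)/2 = 0.315 → q = 10.4×0.535×0.315 = 1.753 m³/s
Panel 2-3: Δb = 2.9 m, d̄ = (0.87+1.03)/2 = 0.95, v̄ = (0.43+0.48)/2 = 0.455 → q = 2.9×0.95×0.455 = 1.254 m³/s
Panel 3-4: Δb = 4.3 m, d̄ = (1.03+0.75)/2 = 0.89, v̄ = (0.48+0.54)/2 = 0.51 → q = 4.3×0.89×0.51 = 1.952 m³/s
Panel 4-5: Δb = 2 m, d̄ = (0.75+0.55)/2 = 0.65, v̄ = (0.54+0.41)/2 = 0.475 → q = 2×0.65×0.475 = 0.6175 m³/s
Panel 5-6: Δb = 3.6 m, d̄ = (0.55+0.30)/2 = 0.425, v̄ = (0.41+0.28)/2 = 0.345 → q = 3.6×0.425×0.345 = 0.5279 m³/s
Q = Σ q = 6.103 m³/s
= 6.103 × 1000 = 6103 L/s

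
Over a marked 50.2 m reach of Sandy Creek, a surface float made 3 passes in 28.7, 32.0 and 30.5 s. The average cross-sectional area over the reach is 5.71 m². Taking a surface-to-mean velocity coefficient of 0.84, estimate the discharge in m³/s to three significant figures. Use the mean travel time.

7.92 m³/s

t̄ = (28.7 + 32.0 + 30.5) / 3 = 30.4 s
v_surface = L / t̄ = 50.2 / 30.4 = 1.651 m/s
v_mean = 0.84 × 1.651 = 1.387 m/s
Q = A × v_mean = 5.71 × 1.387 = 7.920 m³/s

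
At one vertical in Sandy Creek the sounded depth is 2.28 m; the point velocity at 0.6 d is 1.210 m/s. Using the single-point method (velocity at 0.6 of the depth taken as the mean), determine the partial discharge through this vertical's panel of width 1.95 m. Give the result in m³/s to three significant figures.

v̄ = v₀.₆ = 1.210 m/s
q = v̄ × d × w = 1.210 × 2.28 × 1.95 = 5.380 m³/s

5.38 m³/s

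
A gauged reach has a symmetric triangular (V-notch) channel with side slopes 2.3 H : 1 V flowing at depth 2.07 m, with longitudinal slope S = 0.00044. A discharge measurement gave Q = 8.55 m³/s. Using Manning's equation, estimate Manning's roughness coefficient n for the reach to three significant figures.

0.0234

A = z·y² = 2.3×2.07² = 9.855 m²
P = 2y√(1+z²) = 2×2.07×√(1+2.3²) = 10.38 m
R = A/P = 9.855/10.38 = 0.9492 m
n = (1/Q)·A·R^(2/3)·S^(1/2) = (1/8.55) × 9.855 × 0.9658 × 0.02098 = 0.02335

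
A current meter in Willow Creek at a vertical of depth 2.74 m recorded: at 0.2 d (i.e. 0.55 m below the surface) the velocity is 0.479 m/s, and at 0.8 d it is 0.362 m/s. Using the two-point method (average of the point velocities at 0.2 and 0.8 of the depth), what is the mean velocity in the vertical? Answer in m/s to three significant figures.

0.421 m/s

v̄ = (0.479 + 0.362) / 2 = 0.4205 m/s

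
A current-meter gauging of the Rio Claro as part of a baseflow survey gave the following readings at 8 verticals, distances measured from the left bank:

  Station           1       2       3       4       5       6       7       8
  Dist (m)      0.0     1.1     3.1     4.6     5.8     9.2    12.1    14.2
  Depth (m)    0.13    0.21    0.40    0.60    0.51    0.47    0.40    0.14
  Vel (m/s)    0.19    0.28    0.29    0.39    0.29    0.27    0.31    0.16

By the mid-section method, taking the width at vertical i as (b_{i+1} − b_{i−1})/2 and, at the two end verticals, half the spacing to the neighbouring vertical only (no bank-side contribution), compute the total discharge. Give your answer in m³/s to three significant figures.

1.70 m³/s

w_1 = (1.1 − 0.0)/2 = 0.55 m; q_1 = 0.19 × 0.13 × 0.55 = 0.01359 m³/s
w_2 = (3.1 − 0.0)/2 = 1.55 m; q_2 = 0.28 × 0.21 × 1.55 = 0.09114 m³/s
w_3 = (4.6 − 1.1)/2 = 1.75 m; q_3 = 0.29 × 0.40 × 1.75 = 0.2030 m³/s
w_4 = (5.8 − 3.1)/2 = 1.35 m; q_4 = 0.39 × 0.60 × 1.35 = 0.3159 m³/s
w_5 = (9.2 − 4.6)/2 = 2.3 m; q_5 = 0.29 × 0.51 × 2.3 = 0.3402 m³/s
w_6 = (12.1 − 5.8)/2 = 3.15 m; q_6 = 0.27 × 0.47 × 3.15 = 0.3997 m³/s
w_7 = (14.2 − 9.2)/2 = 2.5 m; q_7 = 0.31 × 0.40 × 2.5 = 0.3100 m³/s
w_8 = (14.2 − 12.1)/2 = 1.05 m; q_8 = 0.16 × 0.14 × 1.05 = 0.02352 m³/s
Q = Σ qᵢ = 1.697 m³/s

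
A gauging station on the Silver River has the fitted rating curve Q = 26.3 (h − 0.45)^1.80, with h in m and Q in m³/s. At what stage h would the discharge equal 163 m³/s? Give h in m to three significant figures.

3.21 m

h − h₀ = (Q/C)^(1/b) = (163/26.3)^(1/1.80) = 2.755 m
h = 0.45 + 2.755 = 3.205 m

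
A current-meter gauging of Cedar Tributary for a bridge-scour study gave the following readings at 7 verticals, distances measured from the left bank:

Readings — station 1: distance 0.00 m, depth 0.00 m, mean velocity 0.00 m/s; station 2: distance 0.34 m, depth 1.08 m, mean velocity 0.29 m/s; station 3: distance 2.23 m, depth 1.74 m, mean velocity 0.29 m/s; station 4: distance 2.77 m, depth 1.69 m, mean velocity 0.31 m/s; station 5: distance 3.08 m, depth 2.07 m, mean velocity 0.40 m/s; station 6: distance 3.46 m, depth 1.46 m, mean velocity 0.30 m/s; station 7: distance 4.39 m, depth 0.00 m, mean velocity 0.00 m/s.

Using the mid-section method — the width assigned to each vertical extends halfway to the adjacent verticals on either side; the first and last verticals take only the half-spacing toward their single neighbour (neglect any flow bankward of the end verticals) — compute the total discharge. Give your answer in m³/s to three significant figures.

1.76 m³/s

w_2 = (2.23 − 0.00)/2 = 1.115 m; q_2 = 0.29 × 1.08 × 1.115 = 0.3492 m³/s
w_3 = (2.77 − 0.34)/2 = 1.215 m; q_3 = 0.29 × 1.74 × 1.215 = 0.6131 m³/s
w_4 = (3.08 − 2.23)/2 = 0.425 m; q_4 = 0.31 × 1.69 × 0.425 = 0.2227 m³/s
w_5 = (3.46 − 2.77)/2 = 0.345 m; q_5 = 0.40 × 2.07 × 0.345 = 0.2857 m³/s
w_6 = (4.39 − 3.08)/2 = 0.655 m; q_6 = 0.30 × 1.46 × 0.655 = 0.2869 m³/s
Stations 1, 7 contribute zero (depth or velocity is 0).
Q = Σ qᵢ = 1.758 m³/s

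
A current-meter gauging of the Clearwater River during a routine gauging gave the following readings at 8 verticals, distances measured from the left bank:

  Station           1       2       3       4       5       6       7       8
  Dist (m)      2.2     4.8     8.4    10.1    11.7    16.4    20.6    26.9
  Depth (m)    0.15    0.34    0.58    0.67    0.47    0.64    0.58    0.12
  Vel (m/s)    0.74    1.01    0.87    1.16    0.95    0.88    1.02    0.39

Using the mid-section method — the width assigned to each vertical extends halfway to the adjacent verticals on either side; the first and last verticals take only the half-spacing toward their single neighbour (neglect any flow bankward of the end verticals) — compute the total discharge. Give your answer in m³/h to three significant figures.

w_1 = (4.8 − 2.2)/2 = 1.3 m; q_1 = 0.74 × 0.15 × 1.3 = 0.1443 m³/s
w_2 = (8.4 − 2.2)/2 = 3.1 m; q_2 = 1.01 × 0.34 × 3.1 = 1.065 m³/s
w_3 = (10.1 − 4.8)/2 = 2.65 m; q_3 = 0.87 × 0.58 × 2.65 = 1.337 m³/s
w_4 = (11.7 − 8.4)/2 = 1.65 m; q_4 = 1.16 × 0.67 × 1.65 = 1.282 m³/s
w_5 = (16.4 − 10.1)/2 = 3.15 m; q_5 = 0.95 × 0.47 × 3.15 = 1.406 m³/s
w_6 = (20.6 − 11.7)/2 = 4.45 m; q_6 = 0.88 × 0.64 × 4.45 = 2.506 m³/s
w_7 = (26.9 − 16.4)/2 = 5.25 m; q_7 = 1.02 × 0.58 × 5.25 = 3.106 m³/s
w_8 = (26.9 − 20.6)/2 = 3.15 m; q_8 = 0.39 × 0.12 × 3.15 = 0.1474 m³/s
Q = Σ qᵢ = 10.99 m³/s
= 10.99 × 3600 = 39580 m³/h

39600 m³/h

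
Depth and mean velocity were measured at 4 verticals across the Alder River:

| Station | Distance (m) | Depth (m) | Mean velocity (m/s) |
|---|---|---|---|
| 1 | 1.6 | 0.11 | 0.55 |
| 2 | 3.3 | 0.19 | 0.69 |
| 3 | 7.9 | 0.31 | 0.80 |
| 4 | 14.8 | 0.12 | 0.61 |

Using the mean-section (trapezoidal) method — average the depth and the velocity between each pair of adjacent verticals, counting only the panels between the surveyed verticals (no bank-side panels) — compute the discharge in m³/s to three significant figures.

2.06 m³/s

Panel 1-2: Δb = 1.7 m, d̄ = (0.11+0.19)/2 = 0.15, v̄ = (0.55+0.69)/2 = 0.62 → q = 1.7×0.15×0.62 = 0.1581 m³/s
Panel 2-3: Δb = 4.6 m, d̄ = (0.19+0.31)/2 = 0.25, v̄ = (0.69+0.80)/2 = 0.745 → q = 4.6×0.25×0.745 = 0.8568 m³/s
Panel 3-4: Δb = 6.9 m, d̄ = (0.31+0.12)/2 = 0.215, v̄ = (0.80+0.61)/2 = 0.705 → q = 6.9×0.215×0.705 = 1.046 m³/s
Q = Σ q = 2.061 m³/s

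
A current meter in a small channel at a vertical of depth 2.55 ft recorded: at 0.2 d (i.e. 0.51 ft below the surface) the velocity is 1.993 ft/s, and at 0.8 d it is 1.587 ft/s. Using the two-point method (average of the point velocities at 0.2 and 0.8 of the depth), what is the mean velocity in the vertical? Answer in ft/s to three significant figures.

v̄ = (1.993 + 1.587) / 2 = 1.790 ft/s

1.79 ft/s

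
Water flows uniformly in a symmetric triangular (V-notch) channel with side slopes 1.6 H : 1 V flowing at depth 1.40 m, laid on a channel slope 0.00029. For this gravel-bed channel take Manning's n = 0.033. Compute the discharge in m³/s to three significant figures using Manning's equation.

A = z·y² = 1.6×1.40² = 3.136 m²
P = 2y√(1+z²) = 2×1.40×√(1+1.6²) = 5.283 m
R = A/P = 3.136/5.283 = 0.5936 m
Q = (1/n)·A·R^(2/3)·S^(1/2) = (1/0.033) × 3.136 × 0.5936^(2/3) × 0.00029^(1/2) = 1.143 m³/s

1.14 m³/s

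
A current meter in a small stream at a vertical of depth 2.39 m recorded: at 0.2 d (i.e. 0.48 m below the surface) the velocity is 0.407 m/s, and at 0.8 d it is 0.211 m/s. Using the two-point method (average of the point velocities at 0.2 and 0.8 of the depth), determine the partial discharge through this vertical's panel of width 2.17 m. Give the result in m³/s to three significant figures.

1.60 m³/s

v̄ = (0.407 + 0.211) / 2 = 0.3090 m/s
q = v̄ × d × w = 0.3090 × 2.39 × 2.17 = 1.603 m³/s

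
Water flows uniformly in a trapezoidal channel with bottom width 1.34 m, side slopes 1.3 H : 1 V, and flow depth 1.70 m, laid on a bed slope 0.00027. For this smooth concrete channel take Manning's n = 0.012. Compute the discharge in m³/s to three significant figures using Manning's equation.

A = (b + z·y)·y = (1.34 + 1.3×1.70)×1.70 = 6.035 m²
P = b + 2y√(1+z²) = 1.34 + 2×1.70×√(1+1.3²) = 6.916 m
R = A/P = 6.035/6.916 = 0.8726 m
Q = (1/n)·A·R^(2/3)·S^(1/2) = (1/0.012) × 6.035 × 0.8726^(2/3) × 0.00027^(1/2) = 7.546 m³/s

7.55 m³/s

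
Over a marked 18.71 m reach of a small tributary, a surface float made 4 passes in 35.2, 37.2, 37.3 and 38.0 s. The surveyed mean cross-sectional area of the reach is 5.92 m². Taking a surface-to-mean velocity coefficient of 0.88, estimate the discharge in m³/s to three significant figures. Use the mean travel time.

t̄ = (35.2 + 37.2 + 37.3 + 38.0) / 4 = 36.925 s
v_surface = L / t̄ = 18.71 / 36.925 = 0.5067 m/s
v_mean = 0.88 × 0.5067 = 0.4459 m/s
Q = A × v_mean = 5.92 × 0.4459 = 2.640 m³/s

2.64 m³/s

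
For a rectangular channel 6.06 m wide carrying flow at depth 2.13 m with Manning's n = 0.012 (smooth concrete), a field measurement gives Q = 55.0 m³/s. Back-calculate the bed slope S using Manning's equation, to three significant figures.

A = b·y = 6.06 × 2.13 = 12.91 m²
P = b + 2y = 6.06 + 2×2.13 = 10.32 m
R = A/P = 12.91/10.32 = 1.251 m
S = (Q·n / (1·A·R^(2/3)))² = (55.0×0.012 / (1×12.91×1.161))² = 0.001940

0.00194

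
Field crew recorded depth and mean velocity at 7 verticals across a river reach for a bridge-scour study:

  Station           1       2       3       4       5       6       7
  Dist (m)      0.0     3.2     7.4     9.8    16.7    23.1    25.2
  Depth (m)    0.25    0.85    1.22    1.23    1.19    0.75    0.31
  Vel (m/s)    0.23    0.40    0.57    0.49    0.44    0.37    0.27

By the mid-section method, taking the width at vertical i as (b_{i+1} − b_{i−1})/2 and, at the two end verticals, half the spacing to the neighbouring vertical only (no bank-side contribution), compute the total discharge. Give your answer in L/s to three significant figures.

11200 L/s

w_1 = (3.2 − 0.0)/2 = 1.6 m; q_1 = 0.23 × 0.25 × 1.6 = 0.09200 m³/s
w_2 = (7.4 − 0.0)/2 = 3.7 m; q_2 = 0.40 × 0.85 × 3.7 = 1.258 m³/s
w_3 = (9.8 − 3.2)/2 = 3.3 m; q_3 = 0.57 × 1.22 × 3.3 = 2.295 m³/s
w_4 = (16.7 − 7.4)/2 = 4.65 m; q_4 = 0.49 × 1.23 × 4.65 = 2.803 m³/s
w_5 = (23.1 − 9.8)/2 = 6.65 m; q_5 = 0.44 × 1.19 × 6.65 = 3.482 m³/s
w_6 = (25.2 − 16.7)/2 = 4.25 m; q_6 = 0.37 × 0.75 × 4.25 = 1.179 m³/s
w_7 = (25.2 − 23.1)/2 = 1.05 m; q_7 = 0.27 × 0.31 × 1.05 = 0.08789 m³/s
Q = Σ qᵢ = 11.20 m³/s
= 11.20 × 1000 = 11200 L/s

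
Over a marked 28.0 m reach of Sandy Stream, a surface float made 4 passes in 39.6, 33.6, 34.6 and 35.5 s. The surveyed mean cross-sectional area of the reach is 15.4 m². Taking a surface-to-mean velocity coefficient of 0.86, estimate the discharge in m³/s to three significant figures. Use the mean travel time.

t̄ = (39.6 + 33.6 + 34.6 + 35.5) / 4 = 35.825 s
v_surface = L / t̄ = 28.0 / 35.825 = 0.7816 m/s
v_mean = 0.86 × 0.7816 = 0.6722 m/s
Q = A × v_mean = 15.4 × 0.6722 = 10.35 m³/s

10.4 m³/s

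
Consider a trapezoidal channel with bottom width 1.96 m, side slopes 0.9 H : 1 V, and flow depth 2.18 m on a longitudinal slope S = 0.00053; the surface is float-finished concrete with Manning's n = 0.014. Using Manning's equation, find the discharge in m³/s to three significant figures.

14.9 m³/s

A = (b + z·y)·y = (1.96 + 0.9×2.18)×2.18 = 8.550 m²
P = b + 2y√(1+z²) = 1.96 + 2×2.18×√(1+0.9²) = 7.826 m
R = A/P = 8.550/7.826 = 1.093 m
Q = (1/n)·A·R^(2/3)·S^(1/2) = (1/0.014) × 8.550 × 1.093^(2/3) × 0.00053^(1/2) = 14.91 m³/s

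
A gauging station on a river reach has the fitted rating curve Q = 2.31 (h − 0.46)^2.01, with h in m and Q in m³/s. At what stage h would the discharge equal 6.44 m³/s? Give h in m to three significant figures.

h − h₀ = (Q/C)^(1/b) = (6.44/2.31)^(1/2.01) = 1.665 m
h = 0.46 + 1.665 = 2.125 m

2.13 m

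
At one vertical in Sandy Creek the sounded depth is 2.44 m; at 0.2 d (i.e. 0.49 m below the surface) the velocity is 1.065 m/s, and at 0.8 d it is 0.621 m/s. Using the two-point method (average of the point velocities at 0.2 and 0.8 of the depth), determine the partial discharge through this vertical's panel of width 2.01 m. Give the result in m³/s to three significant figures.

4.13 m³/s

v̄ = (1.065 + 0.621) / 2 = 0.8430 m/s
q = v̄ × d × w = 0.8430 × 2.44 × 2.01 = 4.134 m³/s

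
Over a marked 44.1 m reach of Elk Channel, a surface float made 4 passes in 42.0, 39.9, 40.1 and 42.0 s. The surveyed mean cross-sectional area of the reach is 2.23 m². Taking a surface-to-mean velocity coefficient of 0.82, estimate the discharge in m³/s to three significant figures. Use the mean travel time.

t̄ = (42.0 + 39.9 + 40.1 + 42.0) / 4 = 41 s
v_surface = L / t̄ = 44.1 / 41 = 1.076 m/s
v_mean = 0.82 × 1.076 = 0.8820 m/s
Q = A × v_mean = 2.23 × 0.8820 = 1.967 m³/s

1.97 m³/s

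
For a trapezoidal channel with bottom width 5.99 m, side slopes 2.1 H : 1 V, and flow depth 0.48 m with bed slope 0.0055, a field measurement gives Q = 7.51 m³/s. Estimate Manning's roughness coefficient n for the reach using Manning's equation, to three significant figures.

0.0183

A = (b + z·y)·y = (5.99 + 2.1×0.48)×0.48 = 3.359 m²
P = b + 2y√(1+z²) = 5.99 + 2×0.48×√(1+2.1²) = 8.223 m
R = A/P = 3.359/8.223 = 0.4085 m
n = (1/Q)·A·R^(2/3)·S^(1/2) = (1/7.51) × 3.359 × 0.5505 × 0.07416 = 0.01826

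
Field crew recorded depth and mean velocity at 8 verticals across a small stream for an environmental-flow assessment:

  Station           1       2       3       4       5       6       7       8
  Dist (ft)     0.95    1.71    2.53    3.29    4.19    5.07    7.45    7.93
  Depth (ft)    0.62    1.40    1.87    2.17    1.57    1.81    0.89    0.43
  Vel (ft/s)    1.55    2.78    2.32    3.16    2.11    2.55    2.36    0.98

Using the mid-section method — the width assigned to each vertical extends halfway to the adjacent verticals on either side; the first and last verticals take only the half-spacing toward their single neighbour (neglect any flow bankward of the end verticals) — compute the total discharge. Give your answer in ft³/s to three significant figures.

w_1 = (1.71 − 0.95)/2 = 0.38 ft; q_1 = 1.55 × 0.62 × 0.38 = 0.3652 ft³/s
w_2 = (2.53 − 0.95)/2 = 0.79 ft; q_2 = 2.78 × 1.40 × 0.79 = 3.075 ft³/s
w_3 = (3.29 − 1.71)/2 = 0.79 ft; q_3 = 2.32 × 1.87 × 0.79 = 3.427 ft³/s
w_4 = (4.19 − 2.53)/2 = 0.83 ft; q_4 = 3.16 × 2.17 × 0.83 = 5.691 ft³/s
w_5 = (5.07 − 3.29)/2 = 0.89 ft; q_5 = 2.11 × 1.57 × 0.89 = 2.948 ft³/s
w_6 = (7.45 − 4.19)/2 = 1.63 ft; q_6 = 2.55 × 1.81 × 1.63 = 7.523 ft³/s
w_7 = (7.93 − 5.07)/2 = 1.43 ft; q_7 = 2.36 × 0.89 × 1.43 = 3.004 ft³/s
w_8 = (7.93 − 7.45)/2 = 0.24 ft; q_8 = 0.98 × 0.43 × 0.24 = 0.1011 ft³/s
Q = Σ qᵢ = 26.13 ft³/s

26.1 ft³/s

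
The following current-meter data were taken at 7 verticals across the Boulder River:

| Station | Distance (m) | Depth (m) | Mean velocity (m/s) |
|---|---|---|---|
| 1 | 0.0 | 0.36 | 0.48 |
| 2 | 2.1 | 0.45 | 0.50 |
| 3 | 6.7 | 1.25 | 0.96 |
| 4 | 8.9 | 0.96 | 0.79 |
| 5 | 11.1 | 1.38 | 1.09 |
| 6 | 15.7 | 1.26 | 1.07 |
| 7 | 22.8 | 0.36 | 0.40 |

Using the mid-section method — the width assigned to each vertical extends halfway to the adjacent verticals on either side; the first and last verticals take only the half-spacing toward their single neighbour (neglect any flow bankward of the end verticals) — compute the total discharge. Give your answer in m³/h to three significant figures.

72700 m³/h

w_1 = (2.1 − 0.0)/2 = 1.05 m; q_1 = 0.48 × 0.36 × 1.05 = 0.1814 m³/s
w_2 = (6.7 − 0.0)/2 = 3.35 m; q_2 = 0.50 × 0.45 × 3.35 = 0.7538 m³/s
w_3 = (8.9 − 2.1)/2 = 3.4 m; q_3 = 0.96 × 1.25 × 3.4 = 4.080 m³/s
w_4 = (11.1 − 6.7)/2 = 2.2 m; q_4 = 0.79 × 0.96 × 2.2 = 1.668 m³/s
w_5 = (15.7 − 8.9)/2 = 3.4 m; q_5 = 1.09 × 1.38 × 3.4 = 5.114 m³/s
w_6 = (22.8 − 11.1)/2 = 5.85 m; q_6 = 1.07 × 1.26 × 5.85 = 7.887 m³/s
w_7 = (22.8 − 15.7)/2 = 3.55 m; q_7 = 0.40 × 0.36 × 3.55 = 0.5112 m³/s
Q = Σ qᵢ = 20.20 m³/s
= 20.20 × 3600 = 72710 m³/h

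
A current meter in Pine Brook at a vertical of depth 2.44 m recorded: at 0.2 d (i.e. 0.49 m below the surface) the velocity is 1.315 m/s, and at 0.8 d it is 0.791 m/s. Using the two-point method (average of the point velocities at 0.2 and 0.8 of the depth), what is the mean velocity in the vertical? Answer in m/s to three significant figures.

v̄ = (1.315 + 0.791) / 2 = 1.053 m/s

1.05 m/s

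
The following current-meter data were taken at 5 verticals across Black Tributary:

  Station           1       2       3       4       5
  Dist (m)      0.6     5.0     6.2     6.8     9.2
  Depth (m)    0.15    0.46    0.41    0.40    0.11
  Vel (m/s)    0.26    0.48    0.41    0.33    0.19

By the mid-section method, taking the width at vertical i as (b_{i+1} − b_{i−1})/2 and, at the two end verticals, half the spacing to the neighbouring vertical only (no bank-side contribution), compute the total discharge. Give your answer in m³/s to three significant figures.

w_1 = (5.0 − 0.6)/2 = 2.2 m; q_1 = 0.26 × 0.15 × 2.2 = 0.08580 m³/s
w_2 = (6.2 − 0.6)/2 = 2.8 m; q_2 = 0.48 × 0.46 × 2.8 = 0.6182 m³/s
w_3 = (6.8 − 5.0)/2 = 0.9 m; q_3 = 0.41 × 0.41 × 0.9 = 0.1513 m³/s
w_4 = (9.2 − 6.2)/2 = 1.5 m; q_4 = 0.33 × 0.40 × 1.5 = 0.1980 m³/s
w_5 = (9.2 − 6.8)/2 = 1.2 m; q_5 = 0.19 × 0.11 × 1.2 = 0.02508 m³/s
Q = Σ qᵢ = 1.078 m³/s

1.08 m³/s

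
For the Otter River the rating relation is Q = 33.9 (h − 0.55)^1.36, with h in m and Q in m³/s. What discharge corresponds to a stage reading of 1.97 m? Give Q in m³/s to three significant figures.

54.6 m³/s

Q = 33.9 × (1.97 − 0.55)^1.36 = 33.9 × 1.42^1.36 = 54.61 m³/s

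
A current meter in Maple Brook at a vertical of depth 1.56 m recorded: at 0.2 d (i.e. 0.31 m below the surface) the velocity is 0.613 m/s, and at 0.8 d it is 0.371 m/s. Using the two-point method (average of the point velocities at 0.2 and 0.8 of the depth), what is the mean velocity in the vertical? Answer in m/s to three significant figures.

v̄ = (0.613 + 0.371) / 2 = 0.4920 m/s

0.492 m/s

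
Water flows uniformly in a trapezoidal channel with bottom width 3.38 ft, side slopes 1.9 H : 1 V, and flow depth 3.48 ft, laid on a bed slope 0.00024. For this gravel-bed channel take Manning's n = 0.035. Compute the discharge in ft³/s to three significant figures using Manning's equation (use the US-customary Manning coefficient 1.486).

A = (b + z·y)·y = (3.38 + 1.9×3.48)×3.48 = 34.77 ft²
P = b + 2y√(1+z²) = 3.38 + 2×3.48×√(1+1.9²) = 18.32 ft
R = A/P = 34.77/18.32 = 1.898 ft
Q = (1.486/n)·A·R^(2/3)·S^(1/2) = (1.486/0.035) × 34.77 × 1.898^(2/3) × 0.00024^(1/2) = 35.06 ft³/s

35.1 ft³/s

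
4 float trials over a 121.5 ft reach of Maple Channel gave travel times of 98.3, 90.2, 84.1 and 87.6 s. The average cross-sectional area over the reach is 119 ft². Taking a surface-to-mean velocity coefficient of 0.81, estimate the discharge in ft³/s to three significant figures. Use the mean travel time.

130 ft³/s

t̄ = (98.3 + 90.2 + 84.1 + 87.6) / 4 = 90.05 s
v_surface = L / t̄ = 121.5 / 90.05 = 1.349 ft/s
v_mean = 0.81 × 1.349 = 1.093 ft/s
Q = A × v_mean = 119 × 1.093 = 130.1 ft³/s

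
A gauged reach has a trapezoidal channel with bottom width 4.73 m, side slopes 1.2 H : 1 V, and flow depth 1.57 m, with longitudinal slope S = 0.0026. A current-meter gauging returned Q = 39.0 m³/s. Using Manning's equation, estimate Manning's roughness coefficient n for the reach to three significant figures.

A = (b + z·y)·y = (4.73 + 1.2×1.57)×1.57 = 10.38 m²
P = b + 2y√(1+z²) = 4.73 + 2×1.57×√(1+1.2²) = 9.635 m
R = A/P = 10.38/9.635 = 1.078 m
n = (1/Q)·A·R^(2/3)·S^(1/2) = (1/39.0) × 10.38 × 1.051 × 0.05099 = 0.01427

0.0143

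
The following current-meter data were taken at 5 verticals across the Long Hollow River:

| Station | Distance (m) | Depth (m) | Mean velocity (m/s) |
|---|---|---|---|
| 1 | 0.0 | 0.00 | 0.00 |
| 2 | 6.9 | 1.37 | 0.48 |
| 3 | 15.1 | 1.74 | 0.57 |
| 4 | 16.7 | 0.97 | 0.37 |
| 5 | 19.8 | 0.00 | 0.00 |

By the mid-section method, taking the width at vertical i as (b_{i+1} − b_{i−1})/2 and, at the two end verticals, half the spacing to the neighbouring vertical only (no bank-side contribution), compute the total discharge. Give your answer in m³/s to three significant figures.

w_2 = (15.1 − 0.0)/2 = 7.55 m; q_2 = 0.48 × 1.37 × 7.55 = 4.965 m³/s
w_3 = (16.7 − 6.9)/2 = 4.9 m; q_3 = 0.57 × 1.74 × 4.9 = 4.860 m³/s
w_4 = (19.8 − 15.1)/2 = 2.35 m; q_4 = 0.37 × 0.97 × 2.35 = 0.8434 m³/s
Stations 1, 5 contribute zero (depth or velocity is 0).
Q = Σ qᵢ = 10.67 m³/s

10.7 m³/s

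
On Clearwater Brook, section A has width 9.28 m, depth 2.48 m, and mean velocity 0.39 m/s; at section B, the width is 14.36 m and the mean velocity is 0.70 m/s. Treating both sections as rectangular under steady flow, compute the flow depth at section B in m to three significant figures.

Q = A₁V₁ = (9.28×2.48) × 0.39 = 8.976 m³/s
d₂ = Q/(b₂ V₂) = 8.976/(14.36×0.70) = 0.8929 m

0.893 m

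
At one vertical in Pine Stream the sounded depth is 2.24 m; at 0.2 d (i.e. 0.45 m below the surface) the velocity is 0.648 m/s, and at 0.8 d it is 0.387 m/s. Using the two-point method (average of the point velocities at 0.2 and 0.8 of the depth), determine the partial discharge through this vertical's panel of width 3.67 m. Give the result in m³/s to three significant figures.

4.25 m³/s

v̄ = (0.648 + 0.387) / 2 = 0.5175 m/s
q = v̄ × d × w = 0.5175 × 2.24 × 3.67 = 4.254 m³/s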